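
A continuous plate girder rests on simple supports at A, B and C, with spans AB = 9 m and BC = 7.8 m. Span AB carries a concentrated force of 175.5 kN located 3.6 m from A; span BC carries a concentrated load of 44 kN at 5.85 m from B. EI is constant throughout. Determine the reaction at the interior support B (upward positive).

R_B = 119.7 kN

Insert a hinge at B; M_B is the redundant, and each span becomes simply supported.
Discontinuity in slope at B on the released structure — sum the simple-span end rotations:
  span AB: point load 175.5 at a = 3.6: Pab(L + a)/(6LEI) = 796.1/EI
  span BC: point load 44 at a = 5.85: Pab(L + b)/(6LEI) = 104.6/EI
  relative rotation θ_0 = (796.1 + 104.6)/EI = 900.6/EI
A unit hogging moment at B produces rotation L₁/(3EI) + L₂/(3EI) = 5.6/EI.
Compatibility: M_B·(L₁+L₂)/(3EI) = θ_0, giving M_B = 160.8 kN·m (hogging).
Span AB, ΣM about A with M_B applied at B: R_B^{AB}·9 = 631.8 + 160.8, so R_B^{AB} = 88.07 kN and R_A = 175.5 − 88.07 = 87.43 kN.
Span BC, ΣM about C: R_B^{BC}·7.8 = 85.8 + 160.8, so R_B^{BC} = 31.62 kN and R_C = 44 − 31.62 = 12.38 kN.
R_B = 88.07 + 31.62 = 119.7 kN.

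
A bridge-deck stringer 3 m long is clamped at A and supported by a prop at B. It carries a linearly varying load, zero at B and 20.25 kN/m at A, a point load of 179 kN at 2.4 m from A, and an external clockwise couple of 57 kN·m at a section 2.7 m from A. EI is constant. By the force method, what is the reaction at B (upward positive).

R_B = 160.3 kN

Choose R_B as the redundant. The primary structure is the cantilever fixed at A.
Free-end deflection of the primary structure under the applied loading (downward +):
  triangular load, peak 20.25 at the fixed end: w₀L⁴/(30EI) = 54.67/EI
  point load 179 at a = 2.4: Pa²(3L − a)/(6EI) = 1134/EI
  clockwise couple 57 at a = 2.7: M₀a(2L − a)/(2EI) = 253.9/EI
  δ_0 = 1443/EI
Flexibility coefficient — unit upward force at B: δ_{BB} = L³/(3EI) = 9/EI.
Compatibility at B: δ_0 − R_B·δ_{BB} = 0, so R_B = 1443/9 = 160.3 kN.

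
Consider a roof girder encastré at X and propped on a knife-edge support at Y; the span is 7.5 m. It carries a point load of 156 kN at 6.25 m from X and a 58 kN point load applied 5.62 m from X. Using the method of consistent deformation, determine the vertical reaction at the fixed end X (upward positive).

Release the roller at Y. Primary structure: cantilever fixed at X.
Primary-structure tip deflection at Y by superposition:
  point load 156 at a = 6.25: Pa²(3L − a)/(6EI) = 16504/EI
  point load 58 at a = 5.62: Pa²(3L − a)/(6EI) = 5154/EI
  δ_0 = 21658/EI
Tip deflection under a unit load at Y: L³/(3EI) = 140.6/EI.
Compatibility at Y: δ_0 − R_Y·δ_{YY} = 0, so R_Y = 21658/140.6 = 154 kN.
Vertical equilibrium: R_X = ΣP − R_Y = 214 − 154 = 59.99 kN.

R_X = 59.99 kN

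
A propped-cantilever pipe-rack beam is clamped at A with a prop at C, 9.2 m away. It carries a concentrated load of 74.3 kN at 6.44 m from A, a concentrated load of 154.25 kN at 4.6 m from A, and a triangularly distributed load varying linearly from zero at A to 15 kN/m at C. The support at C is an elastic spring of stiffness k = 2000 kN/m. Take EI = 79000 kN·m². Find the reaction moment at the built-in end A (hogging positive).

M_A = 589 kN·m

Remove the prop at C; the released (primary) structure is a cantilever built in at A.
Deflection at C on the released cantilever, summing each load's contribution:
  point load 74.3 at a = 6.44: Pa²(3L − a)/(6EI) = 10867/EI
  point load 154.25 at a = 4.6: Pa²(3L − a)/(6EI) = 12512/EI
  triangular load, peak 15 at the free end: 11w₀L⁴/(120EI) = 9850/EI
  δ_0 = 33230/EI
Flexibility coefficient — unit upward force at C: δ_{CC} = L³/(3EI) = 259.6/EI.
With EI = 79000 kN·m²: δ_0 = 0.42063 m and δ_{CC} = 0.003286 m/kN.
Compatibility — the spring shortens by R_C/k under the reaction it provides: δ_0 − R_C·δ_{CC} = R_C/k. With 1/k = 0.0005 m/kN, R_C = δ_0 / (δ_{CC} + 1/k) = 0.42063 / (0.003286 + 0.0005) = 111.1 kN.
Moment equilibrium about A: M_A = Σ(load moments about A) − R_C·L = 1611 − 111.1×9.2 = 589 kN·m.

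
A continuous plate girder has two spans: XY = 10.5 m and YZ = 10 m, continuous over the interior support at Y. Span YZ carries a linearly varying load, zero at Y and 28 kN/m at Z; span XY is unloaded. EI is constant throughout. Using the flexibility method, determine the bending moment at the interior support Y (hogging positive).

M_Y = 79.67 kN·m

Insert a hinge at Y; M_Y is the redundant, and each span becomes simply supported.
End slopes at the hinge Y, treating each span as simply supported:
  span YZ: triangular load, peak 28: 7w₀L³/(360EI) = 544.4/EI
  relative rotation θ_0 = (0 + 544.4)/EI = 544.4/EI
A unit hogging moment at Y produces rotation L₁/(3EI) + L₂/(3EI) = 6.833/EI.
Compatibility: M_Y·(L₁+L₂)/(3EI) = θ_0, giving M_Y = 79.67 kN·m (hogging).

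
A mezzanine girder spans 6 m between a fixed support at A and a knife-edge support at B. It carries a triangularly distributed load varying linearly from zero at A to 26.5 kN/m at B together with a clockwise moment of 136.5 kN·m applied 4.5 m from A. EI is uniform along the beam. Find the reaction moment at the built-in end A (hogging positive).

Remove the prop at B; the released (primary) structure is a cantilever built in at A.
Deflection at B on the released cantilever, summing each load's contribution:
  triangular load, peak 26.5 at the free end: 11w₀L⁴/(120EI) = 3148/EI
  clockwise couple 136.5 at a = 4.5: M₀a(2L − a)/(2EI) = 2303/EI
  δ_0 = 5452/EI
Tip deflection under a unit load at B: L³/(3EI) = 72/EI.
Compatibility at B: δ_0 − R_B·δ_{BB} = 0, so R_B = 5452/72 = 75.72 kN.
Moment equilibrium about A: M_A = Σ(load moments about A) − R_B·L = 454.5 − 75.72×6 = 0.1969 kN·m.

M_A = 0.1969 kN·m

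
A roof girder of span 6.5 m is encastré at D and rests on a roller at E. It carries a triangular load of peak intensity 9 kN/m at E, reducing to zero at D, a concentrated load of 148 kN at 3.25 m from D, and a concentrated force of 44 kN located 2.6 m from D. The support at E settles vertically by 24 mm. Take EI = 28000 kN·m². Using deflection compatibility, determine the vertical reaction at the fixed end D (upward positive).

R_D = 157.1 kN

Choose R_E as the redundant. The primary structure is the cantilever fixed at D.
Free-end deflection of the primary structure under the applied loading (downward +):
  triangular load, peak 9 at the free end: 11w₀L⁴/(120EI) = 1473/EI
  point load 148 at a = 3.25: Pa²(3L − a)/(6EI) = 4234/EI
  point load 44 at a = 2.6: Pa²(3L − a)/(6EI) = 837.8/EI
  δ_0 = 6544/EI
Tip deflection under a unit load at E: L³/(3EI) = 91.54/EI.
With EI = 28000 kN·m²: δ_0 = 0.23372 m and δ_{EE} = 0.003269 m/kN.
Compatibility — the beam at E must follow the support down by 0.024 m: δ_0 − R_E·δ_{EE} = 0.024, so R_E = (0.23372 − 0.024)/0.003269 = 64.15 kN.
Vertical equilibrium: R_D = ΣP − R_E = 221.2 − 64.15 = 157.1 kN.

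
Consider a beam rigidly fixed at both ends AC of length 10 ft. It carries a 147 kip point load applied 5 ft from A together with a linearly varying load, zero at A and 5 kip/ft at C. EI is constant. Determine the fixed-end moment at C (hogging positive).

M_C = 208.8 kip·ft

Take the two fixed-end moments M_A, M_C as redundants; the released structure is the simple span AC.
End rotations of the released simple span under the applied load (×1/EI):
  at A: point load 147 at a = 5: Pab(L + b)/(6LEI) = 918.8/EI
  at C: point load 147 at a = 5: Pab(L + a)/(6LEI) = 918.8/EI
  at A: triangular load, peak 5: 7w₀L³/(360EI) = 97.22/EI
  at C: triangular load, peak 5: w₀L³/(45EI) = 111.1/EI
  θ_A0 = 1016/EI,  θ_C0 = 1030/EI
Flexibility coefficients: a unit moment at one end gives L/(3EI) there and L/(6EI) at the far end, so f₁₁ = f₂₂ = 3.333/EI and f₁₂ = f₂₁ = 1.667/EI.
Compatibility — zero rotation at each built-in end:
  3.333 M_A + 1.667 M_C = 1016
  1.667 M_A + 3.333 M_C = 1030
Solving the pair gives M_A = 200.4 kip·ft and M_C = 208.8 kip·ft (hogging).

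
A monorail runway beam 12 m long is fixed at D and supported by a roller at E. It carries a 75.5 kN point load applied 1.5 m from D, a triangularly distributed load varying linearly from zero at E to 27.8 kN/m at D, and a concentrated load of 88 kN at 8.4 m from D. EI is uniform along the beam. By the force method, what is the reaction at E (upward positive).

Remove the prop at E; the released (primary) structure is a cantilever built in at D.
Primary-structure tip deflection at E by superposition:
  point load 75.5 at a = 1.5: Pa²(3L − a)/(6EI) = 976.8/EI
  triangular load, peak 27.8 at the fixed end: w₀L⁴/(30EI) = 19215/EI
  point load 88 at a = 8.4: Pa²(3L − a)/(6EI) = 28563/EI
  δ_0 = 48755/EI
Tip deflection under a unit load at E: L³/(3EI) = 576/EI.
Compatibility at E: δ_0 − R_E·δ_{EE} = 0, so R_E = 48755/576 = 84.64 kN.

R_E = 84.64 kN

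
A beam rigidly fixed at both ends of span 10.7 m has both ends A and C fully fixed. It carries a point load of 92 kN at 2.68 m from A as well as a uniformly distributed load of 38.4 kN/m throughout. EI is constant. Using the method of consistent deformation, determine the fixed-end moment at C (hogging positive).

M_C = 412.7 kN·m

Release both end moments; the primary structure is a simply-supported span AC with redundants M_A and M_C.
End rotations of the released simple span under the applied load (×1/EI):
  at A: point load 92 at a = 2.68: Pab(L + b)/(6LEI) = 576.6/EI
  at C: point load 92 at a = 2.68: Pab(L + a)/(6LEI) = 412.1/EI
  at A: UDL 38.4: wL³/(24EI) = 1960/EI
  at C: UDL 38.4: wL³/(24EI) = 1960/EI
  θ_A0 = 2537/EI,  θ_C0 = 2372/EI
Flexibility coefficients: a unit moment at one end gives L/(3EI) there and L/(6EI) at the far end, so f₁₁ = f₂₂ = 3.567/EI and f₁₂ = f₂₁ = 1.783/EI.
Compatibility — zero rotation at each built-in end:
  3.567 M_A + 1.783 M_C = 2537
  1.783 M_A + 3.567 M_C = 2372
Solving the pair gives M_A = 504.9 kN·m and M_C = 412.7 kN·m (hogging).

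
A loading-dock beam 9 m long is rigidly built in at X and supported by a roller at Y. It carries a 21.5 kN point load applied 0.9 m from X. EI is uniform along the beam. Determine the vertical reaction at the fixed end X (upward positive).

R_X = 21.19 kN

Take the reaction at Y as the redundant and release it; the primary structure is a cantilever fixed at X.
Deflection at Y on the released cantilever, summing each load's contribution:
  point load 21.5 at a = 0.9: Pa²(3L − a)/(6EI) = 75.76/EI
Tip deflection under a unit load at Y: L³/(3EI) = 243/EI.
Compatibility at Y: δ_0 − R_Y·δ_{YY} = 0, so R_Y = 75.76/243 = 0.3118 kN.
Vertical equilibrium: R_X = ΣP − R_Y = 21.5 − 0.3118 = 21.19 kN.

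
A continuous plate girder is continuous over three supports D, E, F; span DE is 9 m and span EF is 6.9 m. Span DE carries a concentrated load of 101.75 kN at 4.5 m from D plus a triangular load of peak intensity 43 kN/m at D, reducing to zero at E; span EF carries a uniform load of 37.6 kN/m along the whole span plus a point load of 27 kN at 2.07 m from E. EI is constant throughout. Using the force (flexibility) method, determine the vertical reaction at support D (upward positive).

Take M_E as the redundant. Released structure: two simple spans DE and EF with a hinge at E.
Rotations at E on the released spans (each span's end-slope, ×1/EI):
  span DE: point load 101.75 at a = 4.5: Pab(L + a)/(6LEI) = 515.1/EI
  span DE: triangular load, peak 43: 7w₀L³/(360EI) = 609.5/EI
  span EF: UDL 37.6: wL³/(24EI) = 514.7/EI
  span EF: point load 27 at a = 2.07: Pab(L + b)/(6LEI) = 76.49/EI
  relative rotation θ_0 = (1125 + 591.1)/EI = 1716/EI
A unit hogging moment at E produces rotation L₁/(3EI) + L₂/(3EI) = 5.3/EI.
Compatibility: M_E·(L₁+L₂)/(3EI) = θ_0, giving M_E = 323.7 kN·m (hogging).
Span DE, ΣM about D with M_E applied at E: R_E^{DE}·9 = 1038 + 323.7, so R_E^{DE} = 151.3 kN and R_D = 295.2 − 151.3 = 143.9 kN.

R_D = 143.9 kN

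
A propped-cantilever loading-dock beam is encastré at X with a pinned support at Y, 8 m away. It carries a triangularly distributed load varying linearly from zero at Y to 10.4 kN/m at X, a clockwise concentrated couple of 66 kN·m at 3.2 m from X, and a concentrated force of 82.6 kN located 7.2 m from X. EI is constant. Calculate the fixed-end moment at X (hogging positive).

M_X = 79.72 kN·m

Choose R_Y as the redundant. The primary structure is the cantilever fixed at X.
Deflection at Y on the released cantilever, summing each load's contribution:
  triangular load, peak 10.4 at the fixed end: w₀L⁴/(30EI) = 1420/EI
  clockwise couple 66 at a = 3.2: M₀a(2L − a)/(2EI) = 1352/EI
  point load 82.6 at a = 7.2: Pa²(3L − a)/(6EI) = 11990/EI
  δ_0 = 14761/EI
Tip deflection under a unit load at Y: L³/(3EI) = 170.7/EI.
Compatibility at Y: δ_0 − R_Y·δ_{YY} = 0, so R_Y = 14761/170.7 = 86.49 kN.
Moment equilibrium about X: M_X = Σ(load moments about X) − R_Y·L = 771.7 − 86.49×8 = 79.72 kN·m.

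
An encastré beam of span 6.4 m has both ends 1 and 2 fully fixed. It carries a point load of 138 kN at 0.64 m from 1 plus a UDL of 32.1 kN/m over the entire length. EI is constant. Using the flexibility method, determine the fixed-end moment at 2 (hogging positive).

M_2 = 117.5 kN·m

Release both end moments; the primary structure is a simply-supported span 12 with redundants M_1 and M_2.
On the primary (simply-supported) span, the end slopes from the loading are:
  at 1: point load 138 at a = 0.64: Pab(L + b)/(6LEI) = 161.1/EI
  at 2: point load 138 at a = 0.64: Pab(L + a)/(6LEI) = 93.27/EI
  at 1: UDL 32.1: wL³/(24EI) = 350.6/EI
  at 2: UDL 32.1: wL³/(24EI) = 350.6/EI
  θ_10 = 511.7/EI,  θ_20 = 443.9/EI
Flexibility coefficients: a unit moment at one end gives L/(3EI) there and L/(6EI) at the far end, so f₁₁ = f₂₂ = 2.133/EI and f₁₂ = f₂₁ = 1.067/EI.
Compatibility — zero rotation at each built-in end:
  2.133 M_1 + 1.067 M_2 = 511.7
  1.067 M_1 + 2.133 M_2 = 443.9
Solving the pair gives M_1 = 181.1 kN·m and M_2 = 117.5 kN·m (hogging).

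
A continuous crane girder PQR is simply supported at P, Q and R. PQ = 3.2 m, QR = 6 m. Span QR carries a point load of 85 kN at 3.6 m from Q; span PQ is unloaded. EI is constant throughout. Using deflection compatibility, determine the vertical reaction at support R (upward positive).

R_R = 41.69 kN

Take M_Q as the redundant. Released structure: two simple spans PQ and QR with a hinge at Q.
Rotations at Q on the released spans (each span's end-slope, ×1/EI):
  span QR: point load 85 at a = 3.6: Pab(L + b)/(6LEI) = 171.4/EI
  relative rotation θ_0 = (0 + 171.4)/EI = 171.4/EI
A unit hogging moment at Q produces rotation L₁/(3EI) + L₂/(3EI) = 3.067/EI.
Compatibility: M_Q·(L₁+L₂)/(3EI) = θ_0, giving M_Q = 55.88 kN·m (hogging).
Span QR, ΣM about R: R_Q^{QR}·6 = 204 + 55.88, so R_Q^{QR} = 43.31 kN and R_R = 85 − 43.31 = 41.69 kN.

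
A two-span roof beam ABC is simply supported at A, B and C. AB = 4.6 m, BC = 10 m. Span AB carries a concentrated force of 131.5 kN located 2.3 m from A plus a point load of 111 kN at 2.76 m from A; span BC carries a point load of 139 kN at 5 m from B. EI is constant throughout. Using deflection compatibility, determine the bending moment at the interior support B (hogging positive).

Insert a hinge at B; M_B is the redundant, and each span becomes simply supported.
Discontinuity in slope at B on the released structure — sum the simple-span end rotations:
  span AB: point load 131.5 at a = 2.3: Pab(L + a)/(6LEI) = 173.9/EI
  span AB: point load 111 at a = 2.76: Pab(L + a)/(6LEI) = 150.3/EI
  span BC: point load 139 at a = 5: Pab(L + b)/(6LEI) = 868.8/EI
  relative rotation θ_0 = (324.2 + 868.8)/EI = 1193/EI
A unit hogging moment at B produces rotation L₁/(3EI) + L₂/(3EI) = 4.867/EI.
Compatibility: M_B·(L₁+L₂)/(3EI) = θ_0, giving M_B = 245.1 kN·m (hogging).

M_B = 245.1 kN·m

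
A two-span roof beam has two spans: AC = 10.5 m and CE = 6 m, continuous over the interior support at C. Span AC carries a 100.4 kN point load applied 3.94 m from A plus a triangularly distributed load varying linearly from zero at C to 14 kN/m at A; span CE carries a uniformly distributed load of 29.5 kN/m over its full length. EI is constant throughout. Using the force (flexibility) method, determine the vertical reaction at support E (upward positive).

Take M_C as the redundant. Released structure: two simple spans AC and CE with a hinge at C.
End slopes at the hinge C, treating each span as simply supported:
  span AC: point load 100.4 at a = 3.94: Pab(L + a)/(6LEI) = 594.8/EI
  span AC: triangular load, peak 14: 7w₀L³/(360EI) = 315.1/EI
  span CE: UDL 29.5: wL³/(24EI) = 265.5/EI
  relative rotation θ_0 = (909.9 + 265.5)/EI = 1175/EI
A unit hogging moment at C produces rotation L₁/(3EI) + L₂/(3EI) = 5.5/EI.
Compatibility: M_C·(L₁+L₂)/(3EI) = θ_0, giving M_C = 213.7 kN·m (hogging).
Span CE, ΣM about E: R_C^{CE}·6 = 531 + 213.7, so R_C^{CE} = 124.1 kN and R_E = 177 − 124.1 = 52.88 kN.

R_E = 52.88 kN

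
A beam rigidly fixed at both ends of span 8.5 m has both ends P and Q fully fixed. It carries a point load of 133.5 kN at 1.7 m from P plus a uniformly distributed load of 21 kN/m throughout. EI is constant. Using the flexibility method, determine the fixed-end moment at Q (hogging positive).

Release both end moments; the primary structure is a simply-supported span PQ with redundants M_P and M_Q.
Simple-span end rotations at P and Q under the given loads:
  at P: point load 133.5 at a = 1.7: Pab(L + b)/(6LEI) = 463/EI
  at Q: point load 133.5 at a = 1.7: Pab(L + a)/(6LEI) = 308.7/EI
  at P: UDL 21: wL³/(24EI) = 537.4/EI
  at Q: UDL 21: wL³/(24EI) = 537.4/EI
  θ_P0 = 1000/EI,  θ_Q0 = 846/EI
Flexibility coefficients: a unit moment at one end gives L/(3EI) there and L/(6EI) at the far end, so f₁₁ = f₂₂ = 2.833/EI and f₁₂ = f₂₁ = 1.417/EI.
Compatibility — zero rotation at each built-in end:
  2.833 M_P + 1.417 M_Q = 1000
  1.417 M_P + 2.833 M_Q = 846
Solving the pair gives M_P = 271.7 kN·m and M_Q = 162.7 kN·m (hogging).

M_Q = 162.7 kN·m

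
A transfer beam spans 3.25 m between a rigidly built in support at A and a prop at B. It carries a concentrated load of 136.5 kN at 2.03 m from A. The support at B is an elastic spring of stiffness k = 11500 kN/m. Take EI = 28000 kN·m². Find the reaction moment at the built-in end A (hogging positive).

M_A = 107.6 kN·m

Take the reaction at B as the redundant and release it; the primary structure is a cantilever fixed at A.
Downward deflection at the released point B due to the loads:
  point load 136.5 at a = 2.03: Pa²(3L − a)/(6EI) = 723.8/EI
Tip deflection under a unit load at B: L³/(3EI) = 11.44/EI.
With EI = 28000 kN·m²: δ_0 = 0.025848 m and δ_{BB} = 0.000409 m/kN.
Compatibility — the spring shortens by R_B/k under the reaction it provides: δ_0 − R_B·δ_{BB} = R_B/k. With 1/k = 0.000087 m/kN, R_B = δ_0 / (δ_{BB} + 1/k) = 0.025848 / (0.000409 + 0.000087) = 52.15 kN.
Moment equilibrium about A: M_A = Σ(load moments about A) − R_B·L = 277.1 − 52.15×3.25 = 107.6 kN·m.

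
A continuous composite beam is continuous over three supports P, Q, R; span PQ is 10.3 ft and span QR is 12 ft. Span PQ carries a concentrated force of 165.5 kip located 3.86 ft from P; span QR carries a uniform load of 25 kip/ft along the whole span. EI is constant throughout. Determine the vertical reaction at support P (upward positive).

R_P = 67.66 kip

Take M_Q as the redundant. Released structure: two simple spans PQ and QR with a hinge at Q.
Rotations at Q on the released spans (each span's end-slope, ×1/EI):
  span PQ: point load 165.5 at a = 3.86: Pab(L + a)/(6LEI) = 942.6/EI
  span QR: UDL 25: wL³/(24EI) = 1800/EI
  relative rotation θ_0 = (942.6 + 1800)/EI = 2743/EI
A unit hogging moment at Q produces rotation L₁/(3EI) + L₂/(3EI) = 7.433/EI.
Compatibility: M_Q·(L₁+L₂)/(3EI) = θ_0, giving M_Q = 369 kip·ft (hogging).
Span PQ, ΣM about P with M_Q applied at Q: R_Q^{PQ}·10.3 = 638.8 + 369, so R_Q^{PQ} = 97.84 kip and R_P = 165.5 − 97.84 = 67.66 kip.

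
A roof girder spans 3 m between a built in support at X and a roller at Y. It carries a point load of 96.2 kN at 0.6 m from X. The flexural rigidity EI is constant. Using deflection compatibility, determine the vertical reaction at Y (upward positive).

R_Y = 5.387 kN

Remove the prop at Y; the released (primary) structure is a cantilever built in at X.
Deflection at Y on the released cantilever, summing each load's contribution:
  point load 96.2 at a = 0.6: Pa²(3L − a)/(6EI) = 48.48/EI
Tip deflection under a unit load at Y: L³/(3EI) = 9/EI.
The prop prevents deflection at Y: R_Y = δ_0/δ_{YY} = 48.48/9 = 5.387 kN.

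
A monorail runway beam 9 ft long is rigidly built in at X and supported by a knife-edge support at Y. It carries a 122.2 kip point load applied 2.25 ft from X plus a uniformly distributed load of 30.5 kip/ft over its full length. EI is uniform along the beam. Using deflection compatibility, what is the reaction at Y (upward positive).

Choose R_Y as the redundant. The primary structure is the cantilever fixed at X.
Free-end deflection of the primary structure under the applied loading (downward +):
  point load 122.2 at a = 2.25: Pa²(3L − a)/(6EI) = 2552/EI
  UDL 30.5: wL⁴/(8EI) = 25014/EI
  δ_0 = 27566/EI
Tip deflection under a unit load at Y: L³/(3EI) = 243/EI.
Compatibility at Y: δ_0 − R_Y·δ_{YY} = 0, so R_Y = 27566/243 = 113.4 kip.

R_Y = 113.4 kip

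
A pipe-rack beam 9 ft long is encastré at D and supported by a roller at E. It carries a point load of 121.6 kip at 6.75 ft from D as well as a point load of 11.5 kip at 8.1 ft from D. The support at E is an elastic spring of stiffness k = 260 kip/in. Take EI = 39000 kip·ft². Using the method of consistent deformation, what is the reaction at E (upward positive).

Choose R_E as the redundant. The primary structure is the cantilever fixed at D.
Downward deflection at the released point E due to the loads:
  point load 121.6 at a = 6.75: Pa²(3L − a)/(6EI) = 18699/EI
  point load 11.5 at a = 8.1: Pa²(3L − a)/(6EI) = 2377/EI
  δ_0 = 21076/EI
Tip deflection under a unit load at E: L³/(3EI) = 243/EI.
With EI = 39000 kip·ft²: δ_0 = 0.5404 ft and δ_{EE} = 0.006231 ft/kip.
Compatibility — the spring shortens by R_E/k under the reaction it provides: δ_0 − R_E·δ_{EE} = R_E/k. With 1/k = 1/(260×12) ft/kip = 0.000321 ft/kip, R_E = δ_0 / (δ_{EE} + 1/k) = 0.5404 / (0.006231 + 0.000321) = 82.49 kip.

R_E = 82.49 kip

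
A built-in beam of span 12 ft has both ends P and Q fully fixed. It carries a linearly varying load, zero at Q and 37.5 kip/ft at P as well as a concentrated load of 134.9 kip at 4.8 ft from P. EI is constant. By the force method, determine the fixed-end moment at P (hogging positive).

M_P = 503.1 kip·ft

Take the two fixed-end moments M_P, M_Q as redundants; the released structure is the simple span PQ.
End rotations of the released simple span under the applied load (×1/EI):
  at P: triangular load, peak 37.5: w₀L³/(45EI) = 1440/EI
  at Q: triangular load, peak 37.5: 7w₀L³/(360EI) = 1260/EI
  at P: point load 134.9 at a = 4.8: Pab(L + b)/(6LEI) = 1243/EI
  at Q: point load 134.9 at a = 4.8: Pab(L + a)/(6LEI) = 1088/EI
  θ_P0 = 2683/EI,  θ_Q0 = 2348/EI
Flexibility coefficients: a unit moment at one end gives L/(3EI) there and L/(6EI) at the far end, so f₁₁ = f₂₂ = 4/EI and f₁₂ = f₂₁ = 2/EI.
Compatibility — zero rotation at each built-in end:
  4 M_P + 2 M_Q = 2683
  2 M_P + 4 M_Q = 2348
Solving the pair gives M_P = 503.1 kip·ft and M_Q = 335.4 kip·ft (hogging).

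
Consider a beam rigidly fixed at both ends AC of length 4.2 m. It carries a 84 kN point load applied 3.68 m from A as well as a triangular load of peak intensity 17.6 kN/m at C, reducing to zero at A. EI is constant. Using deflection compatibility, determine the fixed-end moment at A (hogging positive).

M_A = 15.09 kN·m

Release both end moments; the primary structure is a simply-supported span AC with redundants M_A and M_C.
On the primary (simply-supported) span, the end slopes from the loading are:
  at A: point load 84 at a = 3.68: Pab(L + b)/(6LEI) = 30.11/EI
  at C: point load 84 at a = 3.68: Pab(L + a)/(6LEI) = 50.26/EI
  at A: triangular load, peak 17.6: 7w₀L³/(360EI) = 25.35/EI
  at C: triangular load, peak 17.6: w₀L³/(45EI) = 28.98/EI
  θ_A0 = 55.46/EI,  θ_C0 = 79.24/EI
Flexibility coefficients: a unit moment at one end gives L/(3EI) there and L/(6EI) at the far end, so f₁₁ = f₂₂ = 1.4/EI and f₁₂ = f₂₁ = 0.7/EI.
Compatibility — zero rotation at each built-in end:
  1.4 M_A + 0.7 M_C = 55.46
  0.7 M_A + 1.4 M_C = 79.24
Solving the pair gives M_A = 15.09 kN·m and M_C = 49.06 kN·m (hogging).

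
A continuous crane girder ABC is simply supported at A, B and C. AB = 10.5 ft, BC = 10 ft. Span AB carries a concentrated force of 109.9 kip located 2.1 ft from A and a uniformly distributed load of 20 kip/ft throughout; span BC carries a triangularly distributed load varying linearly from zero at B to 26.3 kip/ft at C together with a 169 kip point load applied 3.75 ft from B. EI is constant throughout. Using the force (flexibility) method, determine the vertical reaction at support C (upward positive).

Release continuity at B by inserting a hinge; the redundant is the internal moment M_B. The primary structure is two simply-supported spans AB and BC.
Rotations at B on the released spans (each span's end-slope, ×1/EI):
  span AB: point load 109.9 at a = 2.1: Pab(L + a)/(6LEI) = 387.7/EI
  span AB: UDL 20: wL³/(24EI) = 964.7/EI
  span BC: triangular load, peak 26.3: 7w₀L³/(360EI) = 511.4/EI
  span BC: point load 169 at a = 3.75: Pab(L + b)/(6LEI) = 1073/EI
  relative rotation θ_0 = (1352 + 1584)/EI = 2937/EI
A unit hogging moment at B produces rotation L₁/(3EI) + L₂/(3EI) = 6.833/EI.
Slope continuity at B: θ_0 = M_B·6.833/EI, so M_B = 2937/6.833 = 429.7 kip·ft (hogging).
Span BC, ΣM about C: R_B^{BC}·10 = 1495 + 429.7, so R_B^{BC} = 192.4 kip and R_C = 300.5 − 192.4 = 108.1 kip.

R_C = 108.1 kip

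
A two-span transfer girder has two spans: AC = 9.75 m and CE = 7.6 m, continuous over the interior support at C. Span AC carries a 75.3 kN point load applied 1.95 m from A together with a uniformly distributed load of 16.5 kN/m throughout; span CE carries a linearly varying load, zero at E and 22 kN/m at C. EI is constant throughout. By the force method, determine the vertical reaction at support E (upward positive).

R_E = 3.275 kN

Take M_C as the redundant. Released structure: two simple spans AC and CE with a hinge at C.
Discontinuity in slope at C on the released structure — sum the simple-span end rotations:
  span AC: point load 75.3 at a = 1.95: Pab(L + a)/(6LEI) = 229.1/EI
  span AC: UDL 16.5: wL³/(24EI) = 637.2/EI
  span CE: triangular load, peak 22: w₀L³/(45EI) = 214.6/EI
  relative rotation θ_0 = (866.3 + 214.6)/EI = 1081/EI
A unit hogging moment at C produces rotation L₁/(3EI) + L₂/(3EI) = 5.783/EI.
Compatibility: M_C·(L₁+L₂)/(3EI) = θ_0, giving M_C = 186.9 kN·m (hogging).
Span CE, ΣM about E: R_C^{CE}·7.6 = 423.6 + 186.9, so R_C^{CE} = 80.33 kN and R_E = 83.6 − 80.33 = 3.275 kN.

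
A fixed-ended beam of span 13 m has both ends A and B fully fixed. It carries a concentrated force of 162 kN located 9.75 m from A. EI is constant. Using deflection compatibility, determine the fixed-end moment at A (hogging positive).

M_A = 98.72 kN·m

Release both end moments; the primary structure is a simply-supported span AB with redundants M_A and M_B.
Simple-span end rotations at A and B under the given loads:
  at A: point load 162 at a = 9.75: Pab(L + b)/(6LEI) = 1069/EI
  at B: point load 162 at a = 9.75: Pab(L + a)/(6LEI) = 1497/EI
  θ_A0 = 1069/EI,  θ_B0 = 1497/EI
Flexibility coefficients: a unit moment at one end gives L/(3EI) there and L/(6EI) at the far end, so f₁₁ = f₂₂ = 4.333/EI and f₁₂ = f₂₁ = 2.167/EI.
Compatibility — zero rotation at each built-in end:
  4.333 M_A + 2.167 M_B = 1069
  2.167 M_A + 4.333 M_B = 1497
Solving the pair gives M_A = 98.72 kN·m and M_B = 296.2 kN·m (hogging).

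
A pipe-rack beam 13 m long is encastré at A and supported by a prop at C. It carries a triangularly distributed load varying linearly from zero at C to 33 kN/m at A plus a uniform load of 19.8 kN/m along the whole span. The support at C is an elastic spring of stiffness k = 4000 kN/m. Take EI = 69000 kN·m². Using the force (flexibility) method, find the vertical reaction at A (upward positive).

Choose R_C as the redundant. The primary structure is the cantilever fixed at A.
Deflection at C on the released cantilever, summing each load's contribution:
  triangular load, peak 33 at the fixed end: w₀L⁴/(30EI) = 31417/EI
  UDL 19.8: wL⁴/(8EI) = 70688/EI
  δ_0 = 102106/EI
Tip deflection under a unit load at C: L³/(3EI) = 732.3/EI.
With EI = 69000 kN·m²: δ_0 = 1.4798 m and δ_{CC} = 0.010614 m/kN.
Compatibility — the spring shortens by R_C/k under the reaction it provides: δ_0 − R_C·δ_{CC} = R_C/k. With 1/k = 0.00025 m/kN, R_C = δ_0 / (δ_{CC} + 1/k) = 1.4798 / (0.010614 + 0.00025) = 136.2 kN.
Vertical equilibrium: R_A = ΣP − R_C = 471.9 − 136.2 = 335.7 kN.

R_A = 335.7 kN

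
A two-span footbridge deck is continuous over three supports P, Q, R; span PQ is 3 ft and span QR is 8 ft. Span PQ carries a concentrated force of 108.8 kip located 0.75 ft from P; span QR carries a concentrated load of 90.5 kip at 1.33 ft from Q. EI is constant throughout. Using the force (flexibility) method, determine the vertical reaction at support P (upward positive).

Take M_Q as the redundant. Released structure: two simple spans PQ and QR with a hinge at Q.
Rotations at Q on the released spans (each span's end-slope, ×1/EI):
  span PQ: point load 108.8 at a = 0.75: Pab(L + a)/(6LEI) = 38.25/EI
  span QR: point load 90.5 at a = 1.33: Pab(L + b)/(6LEI) = 245.4/EI
  relative rotation θ_0 = (38.25 + 245.4)/EI = 283.6/EI
A unit hogging moment at Q produces rotation L₁/(3EI) + L₂/(3EI) = 3.667/EI.
Slope continuity at Q: θ_0 = M_Q·3.667/EI, so M_Q = 283.6/3.667 = 77.35 kip·ft (hogging).
Span PQ, ΣM about P with M_Q applied at Q: R_Q^{PQ}·3 = 81.6 + 77.35, so R_Q^{PQ} = 52.98 kip and R_P = 108.8 − 52.98 = 55.82 kip.

R_P = 55.82 kip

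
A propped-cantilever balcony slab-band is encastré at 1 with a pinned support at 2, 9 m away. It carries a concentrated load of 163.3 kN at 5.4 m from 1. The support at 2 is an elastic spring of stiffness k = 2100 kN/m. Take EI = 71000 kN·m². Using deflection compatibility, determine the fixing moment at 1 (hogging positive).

Choose R_2 as the redundant. The primary structure is the cantilever fixed at 1.
Free-end deflection of the primary structure under the applied loading (downward +):
  point load 163.3 at a = 5.4: Pa²(3L − a)/(6EI) = 17143/EI
Flexibility coefficient — unit upward force at 2: δ_{22} = L³/(3EI) = 243/EI.
With EI = 71000 kN·m²: δ_0 = 0.24144 m and δ_{22} = 0.003423 m/kN.
Compatibility — the spring shortens by R_2/k under the reaction it provides: δ_0 − R_2·δ_{22} = R_2/k. With 1/k = 0.000476 m/kN, R_2 = δ_0 / (δ_{22} + 1/k) = 0.24144 / (0.003423 + 0.000476) = 61.93 kN.
Moment equilibrium about 1: M_1 = Σ(load moments about 1) − R_2·L = 881.8 − 61.93×9 = 324.5 kN·m.

M_1 = 324.5 kN·m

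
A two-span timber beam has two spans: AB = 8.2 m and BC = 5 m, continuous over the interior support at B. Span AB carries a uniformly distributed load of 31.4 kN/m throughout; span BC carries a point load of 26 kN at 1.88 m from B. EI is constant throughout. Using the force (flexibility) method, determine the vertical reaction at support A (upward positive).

R_A = 107.6 kN

Release continuity at B by inserting a hinge; the redundant is the internal moment M_B. The primary structure is two simply-supported spans AB and BC.
Discontinuity in slope at B on the released structure — sum the simple-span end rotations:
  span AB: UDL 31.4: wL³/(24EI) = 721.4/EI
  span BC: point load 26 at a = 1.88: Pab(L + b)/(6LEI) = 41.28/EI
  relative rotation θ_0 = (721.4 + 41.28)/EI = 762.7/EI
A unit hogging moment at B produces rotation L₁/(3EI) + L₂/(3EI) = 4.4/EI.
Slope continuity at B: θ_0 = M_B·4.4/EI, so M_B = 762.7/4.4 = 173.3 kN·m (hogging).
Span AB, ΣM about A with M_B applied at B: R_B^{AB}·8.2 = 1056 + 173.3, so R_B^{AB} = 149.9 kN and R_A = 257.5 − 149.9 = 107.6 kN.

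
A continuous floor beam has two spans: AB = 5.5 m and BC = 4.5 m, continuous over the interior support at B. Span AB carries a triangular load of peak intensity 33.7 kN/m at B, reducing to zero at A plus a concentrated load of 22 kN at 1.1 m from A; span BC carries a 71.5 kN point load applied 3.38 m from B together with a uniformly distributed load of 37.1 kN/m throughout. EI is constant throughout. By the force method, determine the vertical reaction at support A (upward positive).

Insert a hinge at B; M_B is the redundant, and each span becomes simply supported.
Rotations at B on the released spans (each span's end-slope, ×1/EI):
  span AB: triangular load, peak 33.7: w₀L³/(45EI) = 124.6/EI
  span AB: point load 22 at a = 1.1: Pab(L + a)/(6LEI) = 21.3/EI
  span BC: point load 71.5 at a = 3.38: Pab(L + b)/(6LEI) = 56.34/EI
  span BC: UDL 37.1: wL³/(24EI) = 140.9/EI
  relative rotation θ_0 = (145.9 + 197.2)/EI = 343.1/EI
A unit hogging moment at B produces rotation L₁/(3EI) + L₂/(3EI) = 3.333/EI.
Compatibility: M_B·(L₁+L₂)/(3EI) = θ_0, giving M_B = 102.9 kN·m (hogging).
Span AB, ΣM about A with M_B applied at B: R_B^{AB}·5.5 = 364 + 102.9, so R_B^{AB} = 84.9 kN and R_A = 114.7 − 84.9 = 29.78 kN.

R_A = 29.78 kN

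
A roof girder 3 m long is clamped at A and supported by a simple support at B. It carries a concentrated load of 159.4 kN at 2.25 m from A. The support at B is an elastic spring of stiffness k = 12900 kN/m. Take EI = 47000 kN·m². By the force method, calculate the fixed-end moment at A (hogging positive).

Choose R_B as the redundant. The primary structure is the cantilever fixed at A.
Free-end deflection of the primary structure under the applied loading (downward +):
  point load 159.4 at a = 2.25: Pa²(3L − a)/(6EI) = 907.8/EI
Tip deflection under a unit load at B: L³/(3EI) = 9/EI.
With EI = 47000 kN·m²: δ_0 = 0.019316 m and δ_{BB} = 0.000191 m/kN.
Compatibility — the spring shortens by R_B/k under the reaction it provides: δ_0 − R_B·δ_{BB} = R_B/k. With 1/k = 0.000078 m/kN, R_B = δ_0 / (δ_{BB} + 1/k) = 0.019316 / (0.000191 + 0.000078) = 71.8 kN.
Moment equilibrium about A: M_A = Σ(load moments about A) − R_B·L = 358.6 − 71.8×3 = 143.2 kN·m.

M_A = 143.2 kN·m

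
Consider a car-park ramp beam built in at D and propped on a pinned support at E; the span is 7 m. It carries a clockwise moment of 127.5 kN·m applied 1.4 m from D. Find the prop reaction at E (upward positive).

R_E = 9.836 kN

Release the roller at E. Primary structure: cantilever fixed at D.
Primary-structure tip deflection at E by superposition:
  clockwise couple 127.5 at a = 1.4: M₀a(2L − a)/(2EI) = 1125/EI
Tip deflection under a unit load at E: L³/(3EI) = 114.3/EI.
The prop prevents deflection at E: R_E = δ_0/δ_{EE} = 1125/114.3 = 9.836 kN.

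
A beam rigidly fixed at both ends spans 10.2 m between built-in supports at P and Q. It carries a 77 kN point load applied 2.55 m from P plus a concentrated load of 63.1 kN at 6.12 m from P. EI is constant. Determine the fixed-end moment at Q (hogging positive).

Take the two fixed-end moments M_P, M_Q as redundants; the released structure is the simple span PQ.
On the primary (simply-supported) span, the end slopes from the loading are:
  at P: point load 77 at a = 2.55: Pab(L + b)/(6LEI) = 438.1/EI
  at Q: point load 77 at a = 2.55: Pab(L + a)/(6LEI) = 312.9/EI
  at P: point load 63.1 at a = 6.12: Pab(L + b)/(6LEI) = 367.6/EI
  at Q: point load 63.1 at a = 6.12: Pab(L + a)/(6LEI) = 420.2/EI
  θ_P0 = 805.7/EI,  θ_Q0 = 733.1/EI
Flexibility coefficients: a unit moment at one end gives L/(3EI) there and L/(6EI) at the far end, so f₁₁ = f₂₂ = 3.4/EI and f₁₂ = f₂₁ = 1.7/EI.
Compatibility — zero rotation at each built-in end:
  3.4 M_P + 1.7 M_Q = 805.7
  1.7 M_P + 3.4 M_Q = 733.1
Solving the pair gives M_P = 172.2 kN·m and M_Q = 129.5 kN·m (hogging).

M_Q = 129.5 kN·m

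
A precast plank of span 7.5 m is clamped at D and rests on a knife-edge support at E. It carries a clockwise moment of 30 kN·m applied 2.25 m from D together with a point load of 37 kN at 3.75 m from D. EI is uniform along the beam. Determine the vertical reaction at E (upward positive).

R_E = 14.62 kN

Remove the prop at E; the released (primary) structure is a cantilever built in at D.
Free-end deflection of the primary structure under the applied loading (downward +):
  clockwise couple 30 at a = 2.25: M₀a(2L − a)/(2EI) = 430.3/EI
  point load 37 at a = 3.75: Pa²(3L − a)/(6EI) = 1626/EI
  δ_0 = 2056/EI
Tip deflection under a unit load at E: L³/(3EI) = 140.6/EI.
The prop prevents deflection at E: R_E = δ_0/δ_{EE} = 2056/140.6 = 14.62 kN.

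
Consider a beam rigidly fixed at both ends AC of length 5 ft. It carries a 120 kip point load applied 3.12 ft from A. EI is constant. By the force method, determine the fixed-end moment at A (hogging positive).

Release both end moments; the primary structure is a simply-supported span AC with redundants M_A and M_C.
Simple-span end rotations at A and C under the given loads:
  at A: point load 120 at a = 3.12: Pab(L + b)/(6LEI) = 161.4/EI
  at C: point load 120 at a = 3.12: Pab(L + a)/(6LEI) = 190.5/EI
  θ_A0 = 161.4/EI,  θ_C0 = 190.5/EI
Flexibility coefficients: a unit moment at one end gives L/(3EI) there and L/(6EI) at the far end, so f₁₁ = f₂₂ = 1.667/EI and f₁₂ = f₂₁ = 0.8333/EI.
Compatibility — zero rotation at each built-in end:
  1.667 M_A + 0.8333 M_C = 161.4
  0.8333 M_A + 1.667 M_C = 190.5
Solving the pair gives M_A = 52.93 kip·ft and M_C = 87.84 kip·ft (hogging).

M_A = 52.93 kip·ft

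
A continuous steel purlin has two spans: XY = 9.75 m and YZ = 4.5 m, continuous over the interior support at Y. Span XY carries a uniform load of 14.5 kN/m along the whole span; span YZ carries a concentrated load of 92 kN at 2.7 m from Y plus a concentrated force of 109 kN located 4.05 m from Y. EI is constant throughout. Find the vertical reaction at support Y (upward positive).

R_Y = 166.3 kN

Release continuity at Y by inserting a hinge; the redundant is the internal moment M_Y. The primary structure is two simply-supported spans XY and YZ.
Discontinuity in slope at Y on the released structure — sum the simple-span end rotations:
  span XY: UDL 14.5: wL³/(24EI) = 560/EI
  span YZ: point load 92 at a = 2.7: Pab(L + b)/(6LEI) = 104.3/EI
  span YZ: point load 109 at a = 4.05: Pab(L + b)/(6LEI) = 36.42/EI
  relative rotation θ_0 = (560 + 140.7)/EI = 700.7/EI
A unit hogging moment at Y produces rotation L₁/(3EI) + L₂/(3EI) = 4.75/EI.
Compatibility: M_Y·(L₁+L₂)/(3EI) = θ_0, giving M_Y = 147.5 kN·m (hogging).
Span XY, ΣM about X with M_Y applied at Y: R_Y^{XY}·9.75 = 689.2 + 147.5, so R_Y^{XY} = 85.82 kN and R_X = 141.4 − 85.82 = 55.56 kN.
Span YZ, ΣM about Z: R_Y^{YZ}·4.5 = 214.7 + 147.5, so R_Y^{YZ} = 80.48 kN and R_Z = 201 − 80.48 = 120.5 kN.
R_Y = 85.82 + 80.48 = 166.3 kN.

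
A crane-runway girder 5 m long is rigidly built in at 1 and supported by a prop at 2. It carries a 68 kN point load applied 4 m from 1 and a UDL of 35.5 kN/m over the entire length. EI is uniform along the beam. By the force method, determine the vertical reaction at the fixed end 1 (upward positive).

Remove the prop at 2; the released (primary) structure is a cantilever built in at 1.
Deflection at 2 on the released cantilever, summing each load's contribution:
  point load 68 at a = 4: Pa²(3L − a)/(6EI) = 1995/EI
  UDL 35.5: wL⁴/(8EI) = 2773/EI
  δ_0 = 4768/EI
Flexibility coefficient — unit upward force at 2: δ_{22} = L³/(3EI) = 41.67/EI.
The prop prevents deflection at 2: R_2 = δ_0/δ_{22} = 4768/41.67 = 114.4 kN.
Vertical equilibrium: R_1 = ΣP − R_2 = 245.5 − 114.4 = 131.1 kN.

R_1 = 131.1 kN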